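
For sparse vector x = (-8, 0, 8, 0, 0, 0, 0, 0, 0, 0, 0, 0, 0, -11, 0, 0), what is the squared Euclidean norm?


Non-zero entries: [(0, -8), (2, 8), (13, -11)]
Squares: [64, 64, 121]
||x||_2^2 = sum = 249.

249


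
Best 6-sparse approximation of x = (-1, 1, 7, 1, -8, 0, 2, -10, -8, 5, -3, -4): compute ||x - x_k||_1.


Sorted |x_i| descending: [10, 8, 8, 7, 5, 4, 3, 2, 1, 1, 1, 0]
Keep top 6: [10, 8, 8, 7, 5, 4]
Tail entries: [3, 2, 1, 1, 1, 0]
L1 error = sum of tail = 8.

8


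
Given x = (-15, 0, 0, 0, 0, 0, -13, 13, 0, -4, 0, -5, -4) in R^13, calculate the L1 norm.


Non-zero entries: [(0, -15), (6, -13), (7, 13), (9, -4), (11, -5), (12, -4)]
Absolute values: [15, 13, 13, 4, 5, 4]
||x||_1 = sum = 54.

54


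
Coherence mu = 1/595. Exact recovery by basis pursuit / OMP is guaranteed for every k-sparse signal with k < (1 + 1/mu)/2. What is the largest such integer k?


1/mu = 595.
1 + 1/mu = 596.
(1 + 1/mu)/2 = 298 is an integer and the inequality is strict, so k_max = 298 - 1 = 297.

297


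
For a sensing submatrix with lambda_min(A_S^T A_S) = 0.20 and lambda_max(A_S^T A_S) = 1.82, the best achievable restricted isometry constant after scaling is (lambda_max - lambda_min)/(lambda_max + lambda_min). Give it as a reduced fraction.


lambda_max - lambda_min = 1.82 - 0.20 = 1.62.
lambda_max + lambda_min = 1.82 + 0.20 = 2.02.
delta = 1.62/2.02 = 162/202 = 81/101.

81/101


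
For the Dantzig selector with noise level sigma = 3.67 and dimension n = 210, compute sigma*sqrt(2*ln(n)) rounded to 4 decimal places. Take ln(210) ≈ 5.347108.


ln(210) ≈ 5.347108.
2*ln(n) ≈ 10.694216.
sqrt(2*ln(n)) ≈ sqrt(10.694216) ≈ 3.270201.
threshold ≈ 3.67*3.270201 = 12.00163767 ≈ 12.0016.

12.0016


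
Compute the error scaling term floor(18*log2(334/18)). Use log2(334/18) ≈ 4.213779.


log2(n/k) = log2(334/18) ≈ 4.213779.
k*log2(n/k) ≈ 18*4.213779 = 75.848022.
floor(75.848022) = 75.

75


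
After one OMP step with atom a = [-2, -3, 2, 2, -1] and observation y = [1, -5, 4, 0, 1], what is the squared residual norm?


a^T a = 22.
a^T y = 20.
coeff = 20/22 = 10/11.
||r||^2 = 273/11.

273/11


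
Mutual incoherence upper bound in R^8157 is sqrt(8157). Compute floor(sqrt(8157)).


90^2 = 8100 <= 8157 < 8281 = 91^2, so 90 <= sqrt(8157) < 91.
floor(sqrt(8157)) = 90.

90


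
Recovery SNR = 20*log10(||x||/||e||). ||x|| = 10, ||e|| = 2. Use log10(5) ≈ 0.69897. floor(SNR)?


||x||/||e|| = 10/2 = 5.
log10(5) ≈ 0.69897.
20*log10(||x||/||e||) ≈ 20*0.69897 = 13.9794.
floor(13.9794) = 13.

13


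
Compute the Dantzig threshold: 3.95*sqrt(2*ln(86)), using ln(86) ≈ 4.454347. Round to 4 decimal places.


ln(86) ≈ 4.454347.
2*ln(n) ≈ 8.908694.
sqrt(2*ln(n)) ≈ sqrt(8.908694) ≈ 2.984744.
threshold ≈ 3.95*2.984744 = 11.7897388 ≈ 11.7897.

11.7897


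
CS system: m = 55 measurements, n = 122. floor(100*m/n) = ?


100*m/n = 100*55/122 ≈ 45.082.
floor = 45.

45


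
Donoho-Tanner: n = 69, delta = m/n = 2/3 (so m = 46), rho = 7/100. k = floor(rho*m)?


m = 2/3*69 = 46.
rho = 7/100.
rho*m = 7/100*46 = 3.22.
k = floor(3.22) = 3.

3


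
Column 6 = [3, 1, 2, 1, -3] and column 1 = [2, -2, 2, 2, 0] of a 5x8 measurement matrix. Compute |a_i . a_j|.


Inner product: 3*2 + 1*-2 + 2*2 + 1*2 + -3*0
Products: [6, -2, 4, 2, 0]
Sum = 10.
|dot| = 10.

10


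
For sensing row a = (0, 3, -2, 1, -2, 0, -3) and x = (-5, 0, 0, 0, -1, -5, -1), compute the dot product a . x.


Non-zero terms: ['0*-5', '-2*-1', '0*-5', '-3*-1']
Products: [0, 2, 0, 3]
y = sum = 5.

5


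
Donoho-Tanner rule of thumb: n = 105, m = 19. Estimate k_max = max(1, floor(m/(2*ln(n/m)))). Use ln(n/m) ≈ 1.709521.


n/m = 105/19.
ln(n/m) ≈ 1.709521.
2*ln(n/m) ≈ 3.419042.
m/(2*ln(n/m)) ≈ 19/3.419042 ≈ 5.5571.
floor = 5.
k_max = max(1, 5) = 5.

5


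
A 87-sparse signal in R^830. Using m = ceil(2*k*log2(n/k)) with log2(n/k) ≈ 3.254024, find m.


log2(n/k) = log2(830/87) ≈ 3.254024.
2*k*log2(n/k) ≈ 2*87*3.254024 = 566.200176.
m = ceil(566.200176) = 567.

567


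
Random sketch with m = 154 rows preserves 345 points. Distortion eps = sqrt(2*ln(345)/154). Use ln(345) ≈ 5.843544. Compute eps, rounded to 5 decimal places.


ln(345) ≈ 5.843544.
2*ln(N)/m ≈ 2*5.843544/154 ≈ 0.07589018.
eps = sqrt(0.07589018) ≈ 0.2754817 ≈ 0.27548.

0.27548


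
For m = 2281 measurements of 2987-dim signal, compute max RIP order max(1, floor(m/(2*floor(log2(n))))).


floor(log2(2987)) = 11.
2*11 = 22.
m/(2*floor(log2(n))) = 2281/22 ≈ 103.6818.
floor = 103.
k = max(1, 103) = 103.

103


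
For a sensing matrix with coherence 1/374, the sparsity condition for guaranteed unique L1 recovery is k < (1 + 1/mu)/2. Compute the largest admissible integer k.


1/mu = 374.
1 + 1/mu = 375.
(1 + 1/mu)/2 = 187.5 is not an integer, so k_max = floor(187.5) = 187.

187


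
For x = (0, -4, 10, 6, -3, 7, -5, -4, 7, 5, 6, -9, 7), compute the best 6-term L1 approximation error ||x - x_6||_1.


Sorted |x_i| descending: [10, 9, 7, 7, 7, 6, 6, 5, 5, 4, 4, 3, 0]
Keep top 6: [10, 9, 7, 7, 7, 6]
Tail entries: [6, 5, 5, 4, 4, 3, 0]
L1 error = sum of tail = 27.

27


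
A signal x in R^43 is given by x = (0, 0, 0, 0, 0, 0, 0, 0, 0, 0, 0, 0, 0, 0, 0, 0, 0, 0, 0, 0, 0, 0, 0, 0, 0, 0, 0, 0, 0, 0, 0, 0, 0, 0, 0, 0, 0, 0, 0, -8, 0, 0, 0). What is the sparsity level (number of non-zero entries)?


Non-zero positions: [39].
Sparsity = 1.

1


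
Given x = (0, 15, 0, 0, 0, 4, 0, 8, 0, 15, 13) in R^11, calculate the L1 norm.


Non-zero entries: [(1, 15), (5, 4), (7, 8), (9, 15), (10, 13)]
Absolute values: [15, 4, 8, 15, 13]
||x||_1 = sum = 55.

55


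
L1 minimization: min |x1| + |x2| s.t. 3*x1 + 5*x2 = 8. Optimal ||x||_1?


Axis intercepts:
  x1 = 8/3, x2 = 0: L1 = 8/3
  x1 = 0, x2 = 8/5: L1 = 8/5
x* = (0, 8/5)
||x*||_1 = 8/5.

8/5


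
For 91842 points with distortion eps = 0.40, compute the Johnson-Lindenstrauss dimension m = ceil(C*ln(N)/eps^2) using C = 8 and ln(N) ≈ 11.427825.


ln(91842) ≈ 11.427825.
eps^2 = 0.40^2 = 0.16.
C*ln(N)/eps^2 ≈ 8*11.427825/0.16 ≈ 571.3913.
m = ceil(571.3913) = 572.

572


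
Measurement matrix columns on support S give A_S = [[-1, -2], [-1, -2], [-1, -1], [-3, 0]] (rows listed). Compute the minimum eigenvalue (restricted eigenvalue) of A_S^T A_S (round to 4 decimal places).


A_S^T A_S = [[12, 5], [5, 9]].
trace = 21.
det = 83.
disc = trace^2 - 4*det = 441 - 4*83 = 109.
sqrt(109) ≈ 10.440307.
lam_min = (21 - sqrt(109))/2 ≈ (21 - 10.440307)/2 = 5.2798465 ≈ 5.2798.

5.2798


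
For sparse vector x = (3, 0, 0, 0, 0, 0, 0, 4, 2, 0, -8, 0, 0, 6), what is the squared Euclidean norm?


Non-zero entries: [(0, 3), (7, 4), (8, 2), (10, -8), (13, 6)]
Squares: [9, 16, 4, 64, 36]
||x||_2^2 = sum = 129.

129


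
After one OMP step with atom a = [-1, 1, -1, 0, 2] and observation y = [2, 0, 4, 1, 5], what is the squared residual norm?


a^T a = 7.
a^T y = 4.
coeff = 4/7 = 4/7.
||r||^2 = 306/7.

306/7


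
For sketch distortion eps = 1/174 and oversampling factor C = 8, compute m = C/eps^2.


1/eps = 174.
(1/eps)^2 = 30276.
m = 8*30276 = 242208.

242208


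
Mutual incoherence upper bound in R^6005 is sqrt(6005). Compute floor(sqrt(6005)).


77^2 = 5929 <= 6005 < 6084 = 78^2, so 77 <= sqrt(6005) < 78.
floor(sqrt(6005)) = 77.

77


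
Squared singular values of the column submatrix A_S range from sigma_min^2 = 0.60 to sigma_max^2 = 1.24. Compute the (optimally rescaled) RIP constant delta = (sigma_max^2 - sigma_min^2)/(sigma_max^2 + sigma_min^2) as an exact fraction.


lambda_max - lambda_min = 1.24 - 0.60 = 0.64.
lambda_max + lambda_min = 1.24 + 0.60 = 1.84.
delta = 0.64/1.84 = 64/184 = 8/23.

8/23


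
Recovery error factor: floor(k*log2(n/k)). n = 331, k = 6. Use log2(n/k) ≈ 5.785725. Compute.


log2(n/k) = log2(331/6) ≈ 5.785725.
k*log2(n/k) ≈ 6*5.785725 = 34.71435.
floor(34.71435) = 34.

34


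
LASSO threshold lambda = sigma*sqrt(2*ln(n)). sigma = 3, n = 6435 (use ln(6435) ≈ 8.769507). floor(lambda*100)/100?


ln(6435) ≈ 8.769507.
2*ln(n) ≈ 17.539014.
sqrt(2*ln(n)) ≈ sqrt(17.539014) ≈ 4.187961.
lambda ≈ 3*4.187961 = 12.563883.
floor(lambda*100)/100 = 12.56.

12.56


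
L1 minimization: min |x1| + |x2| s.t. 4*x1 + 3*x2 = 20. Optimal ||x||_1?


Axis intercepts:
  x1 = 5, x2 = 0: L1 = 5
  x1 = 0, x2 = 20/3: L1 = 20/3
x* = (5, 0)
||x*||_1 = 5.

5


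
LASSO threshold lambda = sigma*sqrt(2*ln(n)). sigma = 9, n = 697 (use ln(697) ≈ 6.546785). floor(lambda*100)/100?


ln(697) ≈ 6.546785.
2*ln(n) ≈ 13.09357.
sqrt(2*ln(n)) ≈ sqrt(13.09357) ≈ 3.618504.
lambda ≈ 9*3.618504 = 32.566536.
floor(lambda*100)/100 = 32.56.

32.56


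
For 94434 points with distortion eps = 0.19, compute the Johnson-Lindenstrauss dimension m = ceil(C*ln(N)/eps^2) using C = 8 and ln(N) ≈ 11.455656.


ln(94434) ≈ 11.455656.
eps^2 = 0.19^2 = 0.0361.
C*ln(N)/eps^2 ≈ 8*11.455656/0.0361 ≈ 2538.6495.
m = ceil(2538.6495) = 2539.

2539


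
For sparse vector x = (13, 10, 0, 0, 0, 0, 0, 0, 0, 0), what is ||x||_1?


Non-zero entries: [(0, 13), (1, 10)]
Absolute values: [13, 10]
||x||_1 = sum = 23.

23


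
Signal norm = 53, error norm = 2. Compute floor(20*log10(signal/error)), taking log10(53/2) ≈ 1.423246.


||x||/||e|| = 53/2.
log10(53/2) ≈ 1.423246.
20*log10(||x||/||e||) ≈ 20*1.423246 = 28.46492.
floor(28.46492) = 28.

28


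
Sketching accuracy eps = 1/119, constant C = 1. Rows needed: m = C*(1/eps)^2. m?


1/eps = 119.
(1/eps)^2 = 14161.
m = 1*14161 = 14161.

14161


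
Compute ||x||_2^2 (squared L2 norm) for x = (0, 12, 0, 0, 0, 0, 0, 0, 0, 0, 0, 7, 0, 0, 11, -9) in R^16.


Non-zero entries: [(1, 12), (11, 7), (14, 11), (15, -9)]
Squares: [144, 49, 121, 81]
||x||_2^2 = sum = 395.

395


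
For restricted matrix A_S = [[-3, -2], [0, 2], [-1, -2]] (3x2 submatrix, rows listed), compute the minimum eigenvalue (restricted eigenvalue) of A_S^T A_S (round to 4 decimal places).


A_S^T A_S = [[10, 8], [8, 12]].
trace = 22.
det = 56.
disc = trace^2 - 4*det = 484 - 4*56 = 260.
sqrt(260) ≈ 16.124515.
lam_min = (22 - sqrt(260))/2 ≈ (22 - 16.124515)/2 = 2.9377425 ≈ 2.9377.

2.9377


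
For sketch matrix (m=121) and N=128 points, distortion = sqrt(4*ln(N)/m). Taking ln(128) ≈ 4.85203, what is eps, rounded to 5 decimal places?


ln(128) ≈ 4.85203.
4*ln(N)/m ≈ 4*4.85203/121 ≈ 0.16039769.
eps = sqrt(0.16039769) ≈ 0.4004968 ≈ 0.40050.

0.40050


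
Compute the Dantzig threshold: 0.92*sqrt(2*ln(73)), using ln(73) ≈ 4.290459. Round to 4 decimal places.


ln(73) ≈ 4.290459.
2*ln(n) ≈ 8.580918.
sqrt(2*ln(n)) ≈ sqrt(8.580918) ≈ 2.92932.
threshold ≈ 0.92*2.92932 = 2.6949744 ≈ 2.6950.

2.6950


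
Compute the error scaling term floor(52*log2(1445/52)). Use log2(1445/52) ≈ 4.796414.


log2(n/k) = log2(1445/52) ≈ 4.796414.
k*log2(n/k) ≈ 52*4.796414 = 249.413528.
floor(249.413528) = 249.

249


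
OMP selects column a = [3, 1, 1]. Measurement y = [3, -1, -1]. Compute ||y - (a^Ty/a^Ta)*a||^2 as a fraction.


a^T a = 11.
a^T y = 7.
coeff = 7/11 = 7/11.
||r||^2 = 72/11.

72/11


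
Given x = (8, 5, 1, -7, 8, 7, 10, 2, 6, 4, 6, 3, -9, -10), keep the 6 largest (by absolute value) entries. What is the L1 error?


Sorted |x_i| descending: [10, 10, 9, 8, 8, 7, 7, 6, 6, 5, 4, 3, 2, 1]
Keep top 6: [10, 10, 9, 8, 8, 7]
Tail entries: [7, 6, 6, 5, 4, 3, 2, 1]
L1 error = sum of tail = 34.

34


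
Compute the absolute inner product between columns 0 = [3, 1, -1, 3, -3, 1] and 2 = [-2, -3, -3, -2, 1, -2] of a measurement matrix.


Inner product: 3*-2 + 1*-3 + -1*-3 + 3*-2 + -3*1 + 1*-2
Products: [-6, -3, 3, -6, -3, -2]
Sum = -17.
|dot| = 17.

17


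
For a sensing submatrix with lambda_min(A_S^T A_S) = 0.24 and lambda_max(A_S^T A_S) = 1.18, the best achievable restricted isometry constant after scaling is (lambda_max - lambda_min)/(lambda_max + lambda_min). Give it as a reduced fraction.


lambda_max - lambda_min = 1.18 - 0.24 = 0.94.
lambda_max + lambda_min = 1.18 + 0.24 = 1.42.
delta = 0.94/1.42 = 94/142 = 47/71.

47/71


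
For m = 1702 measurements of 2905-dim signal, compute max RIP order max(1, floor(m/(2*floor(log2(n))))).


floor(log2(2905)) = 11.
2*11 = 22.
m/(2*floor(log2(n))) = 1702/22 ≈ 77.3636.
floor = 77.
k = max(1, 77) = 77.

77


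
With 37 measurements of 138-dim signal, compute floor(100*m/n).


100*m/n = 100*37/138 ≈ 26.8116.
floor = 26.

26


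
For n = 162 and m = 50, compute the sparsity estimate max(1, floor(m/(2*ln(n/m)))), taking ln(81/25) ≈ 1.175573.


n/m = 162/50 = 81/25.
ln(n/m) ≈ 1.175573.
2*ln(n/m) ≈ 2.351146.
m/(2*ln(n/m)) ≈ 50/2.351146 ≈ 21.2662.
floor = 21.
k_max = max(1, 21) = 21.

21


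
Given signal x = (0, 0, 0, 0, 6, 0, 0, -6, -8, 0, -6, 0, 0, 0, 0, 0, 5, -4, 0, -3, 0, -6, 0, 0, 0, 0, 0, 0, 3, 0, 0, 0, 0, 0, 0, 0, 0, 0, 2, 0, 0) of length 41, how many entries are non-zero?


Non-zero positions: [4, 7, 8, 10, 16, 17, 19, 21, 28, 38].
Sparsity = 10.

10


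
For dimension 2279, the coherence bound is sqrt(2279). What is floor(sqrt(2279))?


47^2 = 2209 <= 2279 < 2304 = 48^2, so 47 <= sqrt(2279) < 48.
floor(sqrt(2279)) = 47.

47


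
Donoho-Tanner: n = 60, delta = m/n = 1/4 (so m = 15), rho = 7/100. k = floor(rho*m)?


m = 1/4*60 = 15.
rho = 7/100.
rho*m = 7/100*15 = 1.05.
k = floor(1.05) = 1.

1


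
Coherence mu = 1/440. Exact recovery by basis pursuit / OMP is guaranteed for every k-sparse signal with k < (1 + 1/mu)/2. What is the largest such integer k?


1/mu = 440.
1 + 1/mu = 441.
(1 + 1/mu)/2 = 220.5 is not an integer, so k_max = floor(220.5) = 220.

220


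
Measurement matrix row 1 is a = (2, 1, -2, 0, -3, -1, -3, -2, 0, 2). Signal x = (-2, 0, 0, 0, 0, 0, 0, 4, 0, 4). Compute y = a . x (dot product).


Non-zero terms: ['2*-2', '-2*4', '2*4']
Products: [-4, -8, 8]
y = sum = -4.

-4


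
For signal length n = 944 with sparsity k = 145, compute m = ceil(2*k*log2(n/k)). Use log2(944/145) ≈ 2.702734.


log2(n/k) = log2(944/145) ≈ 2.702734.
2*k*log2(n/k) ≈ 2*145*2.702734 = 783.79286.
m = ceil(783.79286) = 784.

784


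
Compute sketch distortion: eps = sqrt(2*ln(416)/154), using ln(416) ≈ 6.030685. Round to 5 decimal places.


ln(416) ≈ 6.030685.
2*ln(N)/m ≈ 2*6.030685/154 ≈ 0.07832058.
eps = sqrt(0.07832058) ≈ 0.2798581 ≈ 0.27986.

0.27986


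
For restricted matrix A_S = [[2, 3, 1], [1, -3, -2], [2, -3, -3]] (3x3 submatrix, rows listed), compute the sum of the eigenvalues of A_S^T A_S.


Sum of eigenvalues of A_S^T A_S = trace(A_S^T A_S) = sum of squared column norms of A_S.
A_S^T A_S diagonal: [9, 27, 14].
trace = 9 + 27 + 14 = 50.

50


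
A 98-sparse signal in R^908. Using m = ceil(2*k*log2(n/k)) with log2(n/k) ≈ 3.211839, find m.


log2(n/k) = log2(908/98) ≈ 3.211839.
2*k*log2(n/k) ≈ 2*98*3.211839 = 629.520444.
m = ceil(629.520444) = 630.

630


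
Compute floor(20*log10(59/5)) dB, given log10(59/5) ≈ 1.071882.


||x||/||e|| = 59/5.
log10(59/5) ≈ 1.071882.
20*log10(||x||/||e||) ≈ 20*1.071882 = 21.43764.
floor(21.43764) = 21.

21


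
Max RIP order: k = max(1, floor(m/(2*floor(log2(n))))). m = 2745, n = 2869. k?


floor(log2(2869)) = 11.
2*11 = 22.
m/(2*floor(log2(n))) = 2745/22 ≈ 124.7727.
floor = 124.
k = max(1, 124) = 124.

124


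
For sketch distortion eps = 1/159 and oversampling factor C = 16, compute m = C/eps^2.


1/eps = 159.
(1/eps)^2 = 25281.
m = 16*25281 = 404496.

404496


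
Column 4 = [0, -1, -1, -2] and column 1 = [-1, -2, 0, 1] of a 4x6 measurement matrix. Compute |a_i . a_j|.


Inner product: 0*-1 + -1*-2 + -1*0 + -2*1
Products: [0, 2, 0, -2]
Sum = 0.
|dot| = 0.

0


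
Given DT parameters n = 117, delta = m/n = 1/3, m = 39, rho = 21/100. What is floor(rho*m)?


m = 1/3*117 = 39.
rho = 21/100.
rho*m = 21/100*39 = 8.19.
k = floor(8.19) = 8.

8


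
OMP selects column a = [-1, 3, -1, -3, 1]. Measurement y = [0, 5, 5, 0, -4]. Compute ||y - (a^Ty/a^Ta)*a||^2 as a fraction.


a^T a = 21.
a^T y = 6.
coeff = 6/21 = 2/7.
||r||^2 = 450/7.

450/7


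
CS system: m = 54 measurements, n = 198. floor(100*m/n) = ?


100*m/n = 100*54/198 ≈ 27.2727.
floor = 27.

27


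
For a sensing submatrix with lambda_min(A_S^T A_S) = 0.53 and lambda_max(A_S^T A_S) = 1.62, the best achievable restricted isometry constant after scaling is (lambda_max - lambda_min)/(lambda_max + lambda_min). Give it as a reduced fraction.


lambda_max - lambda_min = 1.62 - 0.53 = 1.09.
lambda_max + lambda_min = 1.62 + 0.53 = 2.15.
delta = 1.09/2.15 = 109/215.

109/215


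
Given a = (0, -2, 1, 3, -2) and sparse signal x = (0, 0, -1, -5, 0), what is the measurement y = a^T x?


Non-zero terms: ['1*-1', '3*-5']
Products: [-1, -15]
y = sum = -16.

-16


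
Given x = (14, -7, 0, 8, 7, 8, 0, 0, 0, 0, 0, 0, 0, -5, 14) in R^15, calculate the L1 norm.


Non-zero entries: [(0, 14), (1, -7), (3, 8), (4, 7), (5, 8), (13, -5), (14, 14)]
Absolute values: [14, 7, 8, 7, 8, 5, 14]
||x||_1 = sum = 63.

63


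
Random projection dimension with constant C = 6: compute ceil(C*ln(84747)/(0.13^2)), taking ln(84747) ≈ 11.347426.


ln(84747) ≈ 11.347426.
eps^2 = 0.13^2 = 0.0169.
C*ln(N)/eps^2 ≈ 6*11.347426/0.0169 ≈ 4028.672.
m = ceil(4028.672) = 4029.

4029


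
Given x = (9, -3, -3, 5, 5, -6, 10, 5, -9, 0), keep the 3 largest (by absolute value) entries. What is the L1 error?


Sorted |x_i| descending: [10, 9, 9, 6, 5, 5, 5, 3, 3, 0]
Keep top 3: [10, 9, 9]
Tail entries: [6, 5, 5, 5, 3, 3, 0]
L1 error = sum of tail = 27.

27


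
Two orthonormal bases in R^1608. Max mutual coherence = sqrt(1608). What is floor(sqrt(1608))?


40^2 = 1600 <= 1608 < 1681 = 41^2, so 40 <= sqrt(1608) < 41.
floor(sqrt(1608)) = 40.

40


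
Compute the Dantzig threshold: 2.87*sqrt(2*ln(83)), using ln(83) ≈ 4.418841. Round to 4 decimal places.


ln(83) ≈ 4.418841.
2*ln(n) ≈ 8.837682.
sqrt(2*ln(n)) ≈ sqrt(8.837682) ≈ 2.972824.
threshold ≈ 2.87*2.972824 = 8.53200488 ≈ 8.5320.

8.5320


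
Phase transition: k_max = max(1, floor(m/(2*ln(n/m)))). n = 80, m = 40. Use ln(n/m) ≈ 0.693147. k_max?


n/m = 80/40 = 2.
ln(n/m) ≈ 0.693147.
2*ln(n/m) ≈ 1.386294.
m/(2*ln(n/m)) ≈ 40/1.386294 ≈ 28.8539.
floor = 28.
k_max = max(1, 28) = 28.

28


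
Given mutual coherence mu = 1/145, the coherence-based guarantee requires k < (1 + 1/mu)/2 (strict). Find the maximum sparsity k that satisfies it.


1/mu = 145.
1 + 1/mu = 146.
(1 + 1/mu)/2 = 73 is an integer and the inequality is strict, so k_max = 73 - 1 = 72.

72


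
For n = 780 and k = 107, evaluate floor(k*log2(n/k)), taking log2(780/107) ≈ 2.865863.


log2(n/k) = log2(780/107) ≈ 2.865863.
k*log2(n/k) ≈ 107*2.865863 = 306.647341.
floor(306.647341) = 306.

306


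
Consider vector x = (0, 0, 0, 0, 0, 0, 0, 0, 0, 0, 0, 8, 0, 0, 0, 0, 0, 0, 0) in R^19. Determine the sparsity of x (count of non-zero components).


Non-zero positions: [11].
Sparsity = 1.

1


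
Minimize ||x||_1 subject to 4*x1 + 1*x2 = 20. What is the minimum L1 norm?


Axis intercepts:
  x1 = 5, x2 = 0: L1 = 5
  x1 = 0, x2 = 20: L1 = 20
x* = (5, 0)
||x*||_1 = 5.

5


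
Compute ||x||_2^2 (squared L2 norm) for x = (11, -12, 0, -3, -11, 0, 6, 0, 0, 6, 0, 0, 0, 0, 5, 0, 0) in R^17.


Non-zero entries: [(0, 11), (1, -12), (3, -3), (4, -11), (6, 6), (9, 6), (14, 5)]
Squares: [121, 144, 9, 121, 36, 36, 25]
||x||_2^2 = sum = 492.

492


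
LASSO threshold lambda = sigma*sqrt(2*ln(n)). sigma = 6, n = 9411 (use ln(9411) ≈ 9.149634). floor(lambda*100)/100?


ln(9411) ≈ 9.149634.
2*ln(n) ≈ 18.299268.
sqrt(2*ln(n)) ≈ sqrt(18.299268) ≈ 4.277764.
lambda ≈ 6*4.277764 = 25.666584.
floor(lambda*100)/100 = 25.66.

25.66


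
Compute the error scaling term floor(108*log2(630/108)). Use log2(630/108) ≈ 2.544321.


log2(n/k) = log2(630/108) ≈ 2.544321.
k*log2(n/k) ≈ 108*2.544321 = 274.786668.
floor(274.786668) = 274.

274


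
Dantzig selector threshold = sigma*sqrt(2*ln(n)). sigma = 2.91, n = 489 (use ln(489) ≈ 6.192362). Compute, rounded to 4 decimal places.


ln(489) ≈ 6.192362.
2*ln(n) ≈ 12.384724.
sqrt(2*ln(n)) ≈ sqrt(12.384724) ≈ 3.519194.
threshold ≈ 2.91*3.519194 = 10.24085454 ≈ 10.2409.

10.2409


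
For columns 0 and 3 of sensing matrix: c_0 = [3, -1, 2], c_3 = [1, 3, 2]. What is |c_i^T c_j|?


Inner product: 3*1 + -1*3 + 2*2
Products: [3, -3, 4]
Sum = 4.
|dot| = 4.

4


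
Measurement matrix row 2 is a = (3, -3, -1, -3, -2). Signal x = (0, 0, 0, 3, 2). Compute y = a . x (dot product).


Non-zero terms: ['-3*3', '-2*2']
Products: [-9, -4]
y = sum = -13.

-13


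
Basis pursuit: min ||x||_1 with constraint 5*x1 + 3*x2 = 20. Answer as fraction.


Axis intercepts:
  x1 = 4, x2 = 0: L1 = 4
  x1 = 0, x2 = 20/3: L1 = 20/3
x* = (4, 0)
||x*||_1 = 4.

4


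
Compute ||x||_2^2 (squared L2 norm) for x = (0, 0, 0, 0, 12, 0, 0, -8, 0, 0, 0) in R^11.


Non-zero entries: [(4, 12), (7, -8)]
Squares: [144, 64]
||x||_2^2 = sum = 208.

208


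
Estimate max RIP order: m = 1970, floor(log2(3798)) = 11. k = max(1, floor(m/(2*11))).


floor(log2(3798)) = 11.
2*11 = 22.
m/(2*floor(log2(n))) = 1970/22 ≈ 89.5455.
floor = 89.
k = max(1, 89) = 89.

89


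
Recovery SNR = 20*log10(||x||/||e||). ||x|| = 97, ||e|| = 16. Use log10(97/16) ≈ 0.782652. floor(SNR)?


||x||/||e|| = 97/16.
log10(97/16) ≈ 0.782652.
20*log10(||x||/||e||) ≈ 20*0.782652 = 15.65304.
floor(15.65304) = 15.

15


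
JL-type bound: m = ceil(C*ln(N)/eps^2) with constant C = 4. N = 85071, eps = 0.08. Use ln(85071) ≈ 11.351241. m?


ln(85071) ≈ 11.351241.
eps^2 = 0.08^2 = 0.0064.
C*ln(N)/eps^2 ≈ 4*11.351241/0.0064 ≈ 7094.5256.
m = ceil(7094.5256) = 7095.

7095


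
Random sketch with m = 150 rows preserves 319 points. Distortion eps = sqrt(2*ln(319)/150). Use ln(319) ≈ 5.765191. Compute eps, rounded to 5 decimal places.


ln(319) ≈ 5.765191.
2*ln(N)/m ≈ 2*5.765191/150 ≈ 0.07686921.
eps = sqrt(0.07686921) ≈ 0.277253 ≈ 0.27725.

0.27725


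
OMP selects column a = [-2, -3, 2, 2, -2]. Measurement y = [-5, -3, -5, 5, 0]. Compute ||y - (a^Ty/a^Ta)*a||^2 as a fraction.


a^T a = 25.
a^T y = 19.
coeff = 19/25 = 19/25.
||r||^2 = 1739/25.

1739/25


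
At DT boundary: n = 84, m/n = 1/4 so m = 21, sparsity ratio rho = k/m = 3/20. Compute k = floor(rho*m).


m = 1/4*84 = 21.
rho = 3/20.
rho*m = 3/20*21 = 3.15.
k = floor(3.15) = 3.

3


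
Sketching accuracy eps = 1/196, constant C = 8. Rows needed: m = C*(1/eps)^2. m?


1/eps = 196.
(1/eps)^2 = 38416.
m = 8*38416 = 307328.

307328


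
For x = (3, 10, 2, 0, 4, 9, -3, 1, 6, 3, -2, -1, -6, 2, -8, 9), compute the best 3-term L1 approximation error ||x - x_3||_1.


Sorted |x_i| descending: [10, 9, 9, 8, 6, 6, 4, 3, 3, 3, 2, 2, 2, 1, 1, 0]
Keep top 3: [10, 9, 9]
Tail entries: [8, 6, 6, 4, 3, 3, 3, 2, 2, 2, 1, 1, 0]
L1 error = sum of tail = 41.

41


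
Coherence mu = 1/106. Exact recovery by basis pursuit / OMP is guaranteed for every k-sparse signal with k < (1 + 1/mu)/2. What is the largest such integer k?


1/mu = 106.
1 + 1/mu = 107.
(1 + 1/mu)/2 = 53.5 is not an integer, so k_max = floor(53.5) = 53.

53


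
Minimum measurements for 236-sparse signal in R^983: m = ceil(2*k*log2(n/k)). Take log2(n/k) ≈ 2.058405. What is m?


log2(n/k) = log2(983/236) ≈ 2.058405.
2*k*log2(n/k) ≈ 2*236*2.058405 = 971.56716.
m = ceil(971.56716) = 972.

972


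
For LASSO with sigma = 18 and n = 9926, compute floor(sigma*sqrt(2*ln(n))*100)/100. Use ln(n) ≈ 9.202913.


ln(9926) ≈ 9.202913.
2*ln(n) ≈ 18.405826.
sqrt(2*ln(n)) ≈ sqrt(18.405826) ≈ 4.290201.
lambda ≈ 18*4.290201 = 77.223618.
floor(lambda*100)/100 = 77.22.

77.22


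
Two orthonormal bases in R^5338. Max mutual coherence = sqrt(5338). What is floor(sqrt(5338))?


73^2 = 5329 <= 5338 < 5476 = 74^2, so 73 <= sqrt(5338) < 74.
floor(sqrt(5338)) = 73.

73


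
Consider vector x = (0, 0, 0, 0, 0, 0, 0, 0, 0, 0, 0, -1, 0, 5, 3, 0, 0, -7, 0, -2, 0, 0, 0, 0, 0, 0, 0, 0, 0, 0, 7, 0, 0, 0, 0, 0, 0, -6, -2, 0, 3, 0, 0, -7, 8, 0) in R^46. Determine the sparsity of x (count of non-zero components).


Non-zero positions: [11, 13, 14, 17, 19, 30, 37, 38, 40, 43, 44].
Sparsity = 11.

11


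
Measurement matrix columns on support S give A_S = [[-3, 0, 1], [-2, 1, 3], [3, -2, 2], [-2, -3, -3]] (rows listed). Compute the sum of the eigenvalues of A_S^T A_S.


Sum of eigenvalues of A_S^T A_S = trace(A_S^T A_S) = sum of squared column norms of A_S.
A_S^T A_S diagonal: [26, 14, 23].
trace = 26 + 14 + 23 = 63.

63


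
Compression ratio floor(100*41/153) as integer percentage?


100*m/n = 100*41/153 ≈ 26.7974.
floor = 26.

26


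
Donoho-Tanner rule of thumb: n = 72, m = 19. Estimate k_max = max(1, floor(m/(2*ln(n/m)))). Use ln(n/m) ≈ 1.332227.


n/m = 72/19.
ln(n/m) ≈ 1.332227.
2*ln(n/m) ≈ 2.664454.
m/(2*ln(n/m)) ≈ 19/2.664454 ≈ 7.1309.
floor = 7.
k_max = max(1, 7) = 7.

7


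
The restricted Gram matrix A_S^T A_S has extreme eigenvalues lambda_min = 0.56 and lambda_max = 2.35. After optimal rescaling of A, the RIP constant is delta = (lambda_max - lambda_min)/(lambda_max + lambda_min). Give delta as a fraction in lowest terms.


lambda_max - lambda_min = 2.35 - 0.56 = 1.79.
lambda_max + lambda_min = 2.35 + 0.56 = 2.91.
delta = 1.79/2.91 = 179/291.

179/291


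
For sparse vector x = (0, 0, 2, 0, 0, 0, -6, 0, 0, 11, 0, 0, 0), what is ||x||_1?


Non-zero entries: [(2, 2), (6, -6), (9, 11)]
Absolute values: [2, 6, 11]
||x||_1 = sum = 19.

19


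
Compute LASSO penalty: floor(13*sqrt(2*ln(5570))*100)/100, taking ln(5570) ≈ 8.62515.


ln(5570) ≈ 8.62515.
2*ln(n) ≈ 17.2503.
sqrt(2*ln(n)) ≈ sqrt(17.2503) ≈ 4.153348.
lambda ≈ 13*4.153348 = 53.993524.
floor(lambda*100)/100 = 53.99.

53.99


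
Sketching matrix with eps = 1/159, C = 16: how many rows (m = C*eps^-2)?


1/eps = 159.
(1/eps)^2 = 25281.
m = 16*25281 = 404496.

404496


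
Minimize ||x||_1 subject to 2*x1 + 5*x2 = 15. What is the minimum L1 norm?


Axis intercepts:
  x1 = 15/2, x2 = 0: L1 = 15/2
  x1 = 0, x2 = 3: L1 = 3
x* = (0, 3)
||x*||_1 = 3.

3


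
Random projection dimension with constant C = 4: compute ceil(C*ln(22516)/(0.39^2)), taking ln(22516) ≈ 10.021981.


ln(22516) ≈ 10.021981.
eps^2 = 0.39^2 = 0.1521.
C*ln(N)/eps^2 ≈ 4*10.021981/0.1521 ≈ 263.5629.
m = ceil(263.5629) = 264.

264


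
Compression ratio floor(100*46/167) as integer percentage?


100*m/n = 100*46/167 ≈ 27.5449.
floor = 27.

27


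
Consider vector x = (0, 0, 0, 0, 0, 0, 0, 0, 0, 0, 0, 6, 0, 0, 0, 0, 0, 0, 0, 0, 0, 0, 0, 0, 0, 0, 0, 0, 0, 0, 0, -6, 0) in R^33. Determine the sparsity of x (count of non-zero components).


Non-zero positions: [11, 31].
Sparsity = 2.

2


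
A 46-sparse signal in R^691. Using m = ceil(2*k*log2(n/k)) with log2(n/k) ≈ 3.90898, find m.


log2(n/k) = log2(691/46) ≈ 3.90898.
2*k*log2(n/k) ≈ 2*46*3.90898 = 359.62616.
m = ceil(359.62616) = 360.

360


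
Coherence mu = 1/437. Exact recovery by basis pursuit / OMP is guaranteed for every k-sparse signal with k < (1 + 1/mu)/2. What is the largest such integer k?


1/mu = 437.
1 + 1/mu = 438.
(1 + 1/mu)/2 = 219 is an integer and the inequality is strict, so k_max = 219 - 1 = 218.

218


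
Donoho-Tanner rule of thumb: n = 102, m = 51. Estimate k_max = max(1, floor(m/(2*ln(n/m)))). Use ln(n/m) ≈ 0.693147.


n/m = 102/51 = 2.
ln(n/m) ≈ 0.693147.
2*ln(n/m) ≈ 1.386294.
m/(2*ln(n/m)) ≈ 51/1.386294 ≈ 36.7887.
floor = 36.
k_max = max(1, 36) = 36.

36


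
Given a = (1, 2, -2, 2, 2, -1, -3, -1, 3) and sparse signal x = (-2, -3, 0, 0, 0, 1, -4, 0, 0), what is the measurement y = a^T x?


Non-zero terms: ['1*-2', '2*-3', '-1*1', '-3*-4']
Products: [-2, -6, -1, 12]
y = sum = 3.

3


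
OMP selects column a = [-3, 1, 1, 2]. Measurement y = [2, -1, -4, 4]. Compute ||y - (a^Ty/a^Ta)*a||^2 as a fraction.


a^T a = 15.
a^T y = -3.
coeff = -3/15 = -1/5.
||r||^2 = 182/5.

182/5


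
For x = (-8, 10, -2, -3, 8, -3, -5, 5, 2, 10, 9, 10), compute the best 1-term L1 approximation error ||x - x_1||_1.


Sorted |x_i| descending: [10, 10, 10, 9, 8, 8, 5, 5, 3, 3, 2, 2]
Keep top 1: [10]
Tail entries: [10, 10, 9, 8, 8, 5, 5, 3, 3, 2, 2]
L1 error = sum of tail = 65.

65


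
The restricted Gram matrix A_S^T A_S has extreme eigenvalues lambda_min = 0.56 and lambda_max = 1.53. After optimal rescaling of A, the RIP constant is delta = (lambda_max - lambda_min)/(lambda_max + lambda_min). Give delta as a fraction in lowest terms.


lambda_max - lambda_min = 1.53 - 0.56 = 0.97.
lambda_max + lambda_min = 1.53 + 0.56 = 2.09.
delta = 0.97/2.09 = 97/209.

97/209


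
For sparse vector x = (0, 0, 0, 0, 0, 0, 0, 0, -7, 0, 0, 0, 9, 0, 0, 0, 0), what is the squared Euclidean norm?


Non-zero entries: [(8, -7), (12, 9)]
Squares: [49, 81]
||x||_2^2 = sum = 130.

130


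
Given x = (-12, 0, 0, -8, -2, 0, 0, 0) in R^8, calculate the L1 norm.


Non-zero entries: [(0, -12), (3, -8), (4, -2)]
Absolute values: [12, 8, 2]
||x||_1 = sum = 22.

22


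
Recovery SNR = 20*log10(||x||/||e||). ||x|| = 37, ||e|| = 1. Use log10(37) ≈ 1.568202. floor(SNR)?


||x||/||e|| = 37/1 = 37.
log10(37) ≈ 1.568202.
20*log10(||x||/||e||) ≈ 20*1.568202 = 31.36404.
floor(31.36404) = 31.

31


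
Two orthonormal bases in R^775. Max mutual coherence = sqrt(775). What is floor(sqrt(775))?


27^2 = 729 <= 775 < 784 = 28^2, so 27 <= sqrt(775) < 28.
floor(sqrt(775)) = 27.

27


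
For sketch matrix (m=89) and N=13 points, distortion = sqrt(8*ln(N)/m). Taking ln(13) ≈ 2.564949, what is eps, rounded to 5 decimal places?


ln(13) ≈ 2.564949.
8*ln(N)/m ≈ 8*2.564949/89 ≈ 0.23055721.
eps = sqrt(0.23055721) ≈ 0.4801637 ≈ 0.48016.

0.48016


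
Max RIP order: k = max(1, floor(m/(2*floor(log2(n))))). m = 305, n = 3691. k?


floor(log2(3691)) = 11.
2*11 = 22.
m/(2*floor(log2(n))) = 305/22 ≈ 13.8636.
floor = 13.
k = max(1, 13) = 13.

13


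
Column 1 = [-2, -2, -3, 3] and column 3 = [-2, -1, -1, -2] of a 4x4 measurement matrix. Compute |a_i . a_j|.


Inner product: -2*-2 + -2*-1 + -3*-1 + 3*-2
Products: [4, 2, 3, -6]
Sum = 3.
|dot| = 3.

3


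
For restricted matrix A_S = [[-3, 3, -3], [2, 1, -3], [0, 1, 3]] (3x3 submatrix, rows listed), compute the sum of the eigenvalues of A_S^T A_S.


Sum of eigenvalues of A_S^T A_S = trace(A_S^T A_S) = sum of squared column norms of A_S.
A_S^T A_S diagonal: [13, 11, 27].
trace = 13 + 11 + 27 = 51.

51


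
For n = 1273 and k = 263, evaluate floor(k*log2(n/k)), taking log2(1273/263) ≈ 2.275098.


log2(n/k) = log2(1273/263) ≈ 2.275098.
k*log2(n/k) ≈ 263*2.275098 = 598.350774.
floor(598.350774) = 598.

598


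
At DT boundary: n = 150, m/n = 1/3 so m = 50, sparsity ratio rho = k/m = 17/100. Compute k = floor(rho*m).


m = 1/3*150 = 50.
rho = 17/100.
rho*m = 17/100*50 = 8.5.
k = floor(8.5) = 8.

8


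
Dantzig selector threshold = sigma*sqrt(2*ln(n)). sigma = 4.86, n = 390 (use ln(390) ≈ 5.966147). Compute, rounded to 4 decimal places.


ln(390) ≈ 5.966147.
2*ln(n) ≈ 11.932294.
sqrt(2*ln(n)) ≈ sqrt(11.932294) ≈ 3.454315.
threshold ≈ 4.86*3.454315 = 16.7879709 ≈ 16.7880.

16.7880


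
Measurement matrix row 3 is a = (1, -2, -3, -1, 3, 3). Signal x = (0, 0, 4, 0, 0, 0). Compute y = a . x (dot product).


Non-zero terms: ['-3*4']
Products: [-12]
y = sum = -12.

-12


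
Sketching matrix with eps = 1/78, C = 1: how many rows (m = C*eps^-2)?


1/eps = 78.
(1/eps)^2 = 6084.
m = 1*6084 = 6084.

6084


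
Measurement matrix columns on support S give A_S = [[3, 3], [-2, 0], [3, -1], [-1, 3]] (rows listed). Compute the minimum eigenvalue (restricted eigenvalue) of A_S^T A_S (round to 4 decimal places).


A_S^T A_S = [[23, 3], [3, 19]].
trace = 42.
det = 428.
disc = trace^2 - 4*det = 1764 - 4*428 = 52.
sqrt(52) ≈ 7.211103.
lam_min = (42 - sqrt(52))/2 ≈ (42 - 7.211103)/2 = 17.3944485 ≈ 17.3944.

17.3944


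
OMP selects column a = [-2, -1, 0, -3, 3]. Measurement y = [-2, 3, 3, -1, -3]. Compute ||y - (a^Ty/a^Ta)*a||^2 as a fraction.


a^T a = 23.
a^T y = -5.
coeff = -5/23 = -5/23.
||r||^2 = 711/23.

711/23


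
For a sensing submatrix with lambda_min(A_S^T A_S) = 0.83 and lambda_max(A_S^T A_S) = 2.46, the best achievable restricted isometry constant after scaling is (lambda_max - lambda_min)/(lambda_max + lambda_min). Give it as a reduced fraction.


lambda_max - lambda_min = 2.46 - 0.83 = 1.63.
lambda_max + lambda_min = 2.46 + 0.83 = 3.29.
delta = 1.63/3.29 = 163/329.

163/329


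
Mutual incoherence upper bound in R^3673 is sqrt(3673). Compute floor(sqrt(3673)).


60^2 = 3600 <= 3673 < 3721 = 61^2, so 60 <= sqrt(3673) < 61.
floor(sqrt(3673)) = 60.

60


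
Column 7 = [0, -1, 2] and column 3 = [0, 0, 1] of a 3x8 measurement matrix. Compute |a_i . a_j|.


Inner product: 0*0 + -1*0 + 2*1
Products: [0, 0, 2]
Sum = 2.
|dot| = 2.

2


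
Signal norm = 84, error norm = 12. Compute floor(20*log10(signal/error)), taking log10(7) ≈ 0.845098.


||x||/||e|| = 84/12 = 7.
log10(7) ≈ 0.845098.
20*log10(||x||/||e||) ≈ 20*0.845098 = 16.90196.
floor(16.90196) = 16.

16


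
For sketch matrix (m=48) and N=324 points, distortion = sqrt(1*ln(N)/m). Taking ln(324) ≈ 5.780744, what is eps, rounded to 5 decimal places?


ln(324) ≈ 5.780744.
1*ln(N)/m ≈ 1*5.780744/48 ≈ 0.12043217.
eps = sqrt(0.12043217) ≈ 0.3470334 ≈ 0.34703.

0.34703


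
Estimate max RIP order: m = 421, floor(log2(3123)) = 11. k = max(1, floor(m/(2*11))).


floor(log2(3123)) = 11.
2*11 = 22.
m/(2*floor(log2(n))) = 421/22 ≈ 19.1364.
floor = 19.
k = max(1, 19) = 19.

19


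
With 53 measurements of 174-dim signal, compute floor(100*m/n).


100*m/n = 100*53/174 ≈ 30.4598.
floor = 30.

30


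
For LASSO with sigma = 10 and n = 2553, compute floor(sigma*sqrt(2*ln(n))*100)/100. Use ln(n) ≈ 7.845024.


ln(2553) ≈ 7.845024.
2*ln(n) ≈ 15.690048.
sqrt(2*ln(n)) ≈ sqrt(15.690048) ≈ 3.961067.
lambda ≈ 10*3.961067 = 39.61067.
floor(lambda*100)/100 = 39.61.

39.61


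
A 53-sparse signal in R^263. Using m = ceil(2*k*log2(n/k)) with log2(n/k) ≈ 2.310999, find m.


log2(n/k) = log2(263/53) ≈ 2.310999.
2*k*log2(n/k) ≈ 2*53*2.310999 = 244.965894.
m = ceil(244.965894) = 245.

245


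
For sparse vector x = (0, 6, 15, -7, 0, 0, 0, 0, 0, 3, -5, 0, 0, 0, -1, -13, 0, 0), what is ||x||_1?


Non-zero entries: [(1, 6), (2, 15), (3, -7), (9, 3), (10, -5), (14, -1), (15, -13)]
Absolute values: [6, 15, 7, 3, 5, 1, 13]
||x||_1 = sum = 50.

50


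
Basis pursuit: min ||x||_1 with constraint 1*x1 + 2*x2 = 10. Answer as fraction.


Axis intercepts:
  x1 = 10, x2 = 0: L1 = 10
  x1 = 0, x2 = 5: L1 = 5
x* = (0, 5)
||x*||_1 = 5.

5


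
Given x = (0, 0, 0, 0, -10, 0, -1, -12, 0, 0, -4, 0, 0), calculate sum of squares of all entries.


Non-zero entries: [(4, -10), (6, -1), (7, -12), (10, -4)]
Squares: [100, 1, 144, 16]
||x||_2^2 = sum = 261.

261


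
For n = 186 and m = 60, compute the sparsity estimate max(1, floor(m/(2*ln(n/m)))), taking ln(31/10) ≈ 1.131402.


n/m = 186/60 = 31/10.
ln(n/m) ≈ 1.131402.
2*ln(n/m) ≈ 2.262804.
m/(2*ln(n/m)) ≈ 60/2.262804 ≈ 26.5158.
floor = 26.
k_max = max(1, 26) = 26.

26


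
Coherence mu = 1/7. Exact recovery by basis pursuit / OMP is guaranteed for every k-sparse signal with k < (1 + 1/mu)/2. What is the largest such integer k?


1/mu = 7.
1 + 1/mu = 8.
(1 + 1/mu)/2 = 4 is an integer and the inequality is strict, so k_max = 4 - 1 = 3.

3


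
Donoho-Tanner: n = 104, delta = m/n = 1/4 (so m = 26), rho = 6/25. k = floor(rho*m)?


m = 1/4*104 = 26.
rho = 6/25.
rho*m = 6/25*26 = 6.24.
k = floor(6.24) = 6.

6


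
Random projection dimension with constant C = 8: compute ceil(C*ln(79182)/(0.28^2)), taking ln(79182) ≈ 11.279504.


ln(79182) ≈ 11.279504.
eps^2 = 0.28^2 = 0.0784.
C*ln(N)/eps^2 ≈ 8*11.279504/0.0784 ≈ 1150.9698.
m = ceil(1150.9698) = 1151.

1151


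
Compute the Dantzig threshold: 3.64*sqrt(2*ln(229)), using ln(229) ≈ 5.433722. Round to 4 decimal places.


ln(229) ≈ 5.433722.
2*ln(n) ≈ 10.867444.
sqrt(2*ln(n)) ≈ sqrt(10.867444) ≈ 3.296581.
threshold ≈ 3.64*3.296581 = 11.99955484 ≈ 11.9996.

11.9996


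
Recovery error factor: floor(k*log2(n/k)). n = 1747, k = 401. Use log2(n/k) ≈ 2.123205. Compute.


log2(n/k) = log2(1747/401) ≈ 2.123205.
k*log2(n/k) ≈ 401*2.123205 = 851.405205.
floor(851.405205) = 851.

851


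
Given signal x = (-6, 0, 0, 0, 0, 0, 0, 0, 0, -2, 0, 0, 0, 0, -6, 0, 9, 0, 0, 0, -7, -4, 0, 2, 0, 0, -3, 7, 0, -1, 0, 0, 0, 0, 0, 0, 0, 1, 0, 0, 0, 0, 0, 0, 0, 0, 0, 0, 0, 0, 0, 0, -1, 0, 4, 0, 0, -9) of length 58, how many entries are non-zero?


Non-zero positions: [0, 9, 14, 16, 20, 21, 23, 26, 27, 29, 37, 52, 54, 57].
Sparsity = 14.

14


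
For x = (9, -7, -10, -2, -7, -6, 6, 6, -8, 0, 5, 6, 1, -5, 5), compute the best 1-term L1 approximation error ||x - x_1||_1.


Sorted |x_i| descending: [10, 9, 8, 7, 7, 6, 6, 6, 6, 5, 5, 5, 2, 1, 0]
Keep top 1: [10]
Tail entries: [9, 8, 7, 7, 6, 6, 6, 6, 5, 5, 5, 2, 1, 0]
L1 error = sum of tail = 73.

73


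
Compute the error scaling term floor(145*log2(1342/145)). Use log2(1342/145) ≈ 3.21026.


log2(n/k) = log2(1342/145) ≈ 3.21026.
k*log2(n/k) ≈ 145*3.21026 = 465.4877.
floor(465.4877) = 465.

465


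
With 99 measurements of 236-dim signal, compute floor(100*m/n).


100*m/n = 100*99/236 ≈ 41.9492.
floor = 41.

41


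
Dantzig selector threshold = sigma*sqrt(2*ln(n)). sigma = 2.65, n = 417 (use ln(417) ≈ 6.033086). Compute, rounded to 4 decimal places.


ln(417) ≈ 6.033086.
2*ln(n) ≈ 12.066172.
sqrt(2*ln(n)) ≈ sqrt(12.066172) ≈ 3.47364.
threshold ≈ 2.65*3.47364 = 9.205146 ≈ 9.2051.

9.2051


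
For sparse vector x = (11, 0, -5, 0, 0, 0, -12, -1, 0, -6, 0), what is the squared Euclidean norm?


Non-zero entries: [(0, 11), (2, -5), (6, -12), (7, -1), (9, -6)]
Squares: [121, 25, 144, 1, 36]
||x||_2^2 = sum = 327.

327


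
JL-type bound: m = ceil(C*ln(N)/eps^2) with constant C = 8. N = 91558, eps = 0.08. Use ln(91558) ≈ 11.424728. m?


ln(91558) ≈ 11.424728.
eps^2 = 0.08^2 = 0.0064.
C*ln(N)/eps^2 ≈ 8*11.424728/0.0064 ≈ 14280.91.
m = ceil(14280.91) = 14281.

14281


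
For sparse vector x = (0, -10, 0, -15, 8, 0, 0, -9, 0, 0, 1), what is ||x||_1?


Non-zero entries: [(1, -10), (3, -15), (4, 8), (7, -9), (10, 1)]
Absolute values: [10, 15, 8, 9, 1]
||x||_1 = sum = 43.

43


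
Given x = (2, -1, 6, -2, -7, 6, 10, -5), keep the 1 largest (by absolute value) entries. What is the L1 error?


Sorted |x_i| descending: [10, 7, 6, 6, 5, 2, 2, 1]
Keep top 1: [10]
Tail entries: [7, 6, 6, 5, 2, 2, 1]
L1 error = sum of tail = 29.

29


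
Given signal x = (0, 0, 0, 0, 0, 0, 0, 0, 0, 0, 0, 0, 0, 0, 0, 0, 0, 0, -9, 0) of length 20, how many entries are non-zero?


Non-zero positions: [18].
Sparsity = 1.

1


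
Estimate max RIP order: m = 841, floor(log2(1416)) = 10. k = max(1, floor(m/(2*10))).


floor(log2(1416)) = 10.
2*10 = 20.
m/(2*floor(log2(n))) = 841/20 ≈ 42.05.
floor = 42.
k = max(1, 42) = 42.

42


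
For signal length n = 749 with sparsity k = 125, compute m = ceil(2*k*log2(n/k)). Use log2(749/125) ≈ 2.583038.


log2(n/k) = log2(749/125) ≈ 2.583038.
2*k*log2(n/k) ≈ 2*125*2.583038 = 645.7595.
m = ceil(645.7595) = 646.

646


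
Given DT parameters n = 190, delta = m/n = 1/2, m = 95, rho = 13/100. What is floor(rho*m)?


m = 1/2*190 = 95.
rho = 13/100.
rho*m = 13/100*95 = 12.35.
k = floor(12.35) = 12.

12
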